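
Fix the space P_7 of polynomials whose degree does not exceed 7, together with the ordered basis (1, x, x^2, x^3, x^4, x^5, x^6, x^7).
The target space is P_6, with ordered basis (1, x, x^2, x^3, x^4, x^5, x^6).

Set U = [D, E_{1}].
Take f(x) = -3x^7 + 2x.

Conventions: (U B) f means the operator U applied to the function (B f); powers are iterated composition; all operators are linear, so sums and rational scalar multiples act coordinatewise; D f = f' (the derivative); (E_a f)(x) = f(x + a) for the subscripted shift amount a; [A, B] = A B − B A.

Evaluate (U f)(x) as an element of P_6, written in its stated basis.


the result is g(x) = 0

E_{1} f = -3x^7 - 21x^6 - 63x^5 - 105x^4 - 105x^3 - 63x^2 - 19x - 1
D E_{1} f = -21x^6 - 126x^5 - 315x^4 - 420x^3 - 315x^2 - 126x - 19
D f = -21x^6 + 2
E_{1} D f = -21x^6 - 126x^5 - 315x^4 - 420x^3 - 315x^2 - 126x - 19
[D, E_{1}] f = 0


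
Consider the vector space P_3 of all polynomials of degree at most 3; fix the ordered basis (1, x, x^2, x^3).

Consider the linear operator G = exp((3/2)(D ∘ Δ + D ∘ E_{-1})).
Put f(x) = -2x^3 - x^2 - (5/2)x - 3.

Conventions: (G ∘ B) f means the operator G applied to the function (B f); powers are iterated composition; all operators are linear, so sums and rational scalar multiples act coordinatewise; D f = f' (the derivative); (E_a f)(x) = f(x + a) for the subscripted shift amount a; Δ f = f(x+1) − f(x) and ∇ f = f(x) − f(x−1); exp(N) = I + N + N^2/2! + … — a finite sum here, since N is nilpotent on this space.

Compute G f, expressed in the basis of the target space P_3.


order-1 term: -9x^2 - 3x - 87/4
order-2 term: -(27/2)x - 9/4
order-3 term: -27/4
the series for exp((3/2)(D ∘ Δ + D ∘ E_{-1})) f terminates at order 3
exp((3/2)(D ∘ Δ + D ∘ E_{-1})) f = -2x^3 - 10x^2 - 19x - 135/4

g(x) = -2x^3 - 10x^2 - 19x - 135/4


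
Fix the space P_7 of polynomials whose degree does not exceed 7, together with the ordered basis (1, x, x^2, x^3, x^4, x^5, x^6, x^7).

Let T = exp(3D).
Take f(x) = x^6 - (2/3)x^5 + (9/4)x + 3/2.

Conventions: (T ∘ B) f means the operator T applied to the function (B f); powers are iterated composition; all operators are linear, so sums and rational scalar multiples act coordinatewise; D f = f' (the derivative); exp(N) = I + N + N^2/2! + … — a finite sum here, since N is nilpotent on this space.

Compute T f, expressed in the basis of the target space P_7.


the result is g(x) = x^6 + (52/3)x^5 + 125x^4 + 480x^3 + 1035x^2 + (4761/4)x + 2301/4

order-1 term: 18x^5 - 10x^4 + 27/4
order-2 term: 135x^4 - 60x^3
order-3 term: 540x^3 - 180x^2
order-4 term: 1215x^2 - 270x
order-5 term: 1458x - 162
order-6 term: 729
the series for exp(3D) f terminates at order 6
exp(3D) f = x^6 + (52/3)x^5 + 125x^4 + 480x^3 + 1035x^2 + (4761/4)x + 2301/4


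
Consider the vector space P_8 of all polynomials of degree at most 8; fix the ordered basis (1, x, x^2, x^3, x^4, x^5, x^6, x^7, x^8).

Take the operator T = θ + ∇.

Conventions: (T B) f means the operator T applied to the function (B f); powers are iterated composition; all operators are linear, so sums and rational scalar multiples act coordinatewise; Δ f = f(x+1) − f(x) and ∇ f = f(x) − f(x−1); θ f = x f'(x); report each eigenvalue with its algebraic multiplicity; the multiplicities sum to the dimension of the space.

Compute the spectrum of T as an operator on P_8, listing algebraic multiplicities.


λ = 0 (multiplicity 1), λ = 1 (multiplicity 1), λ = 2 (multiplicity 1), λ = 3 (multiplicity 1), λ = 4 (multiplicity 1), λ = 5 (multiplicity 1), λ = 6 (multiplicity 1), λ = 7 (multiplicity 1), λ = 8 (multiplicity 1)

image of 1: 0
image of x: x + 1
image of x^2: 2x^2 + 2x - 1
image of x^3: 3x^3 + 3x^2 - 3x + 1
image of x^4: 4x^4 + 4x^3 - 6x^2 + 4x - 1
image of x^5: 5x^5 + 5x^4 - 10x^3 + 10x^2 - 5x + 1
image of x^6: 6x^6 + 6x^5 - 15x^4 + 20x^3 - 15x^2 + 6x - 1
image of x^7: 7x^7 + 7x^6 - 21x^5 + 35x^4 - 35x^3 + 21x^2 - 7x + 1
image of x^8: 8x^8 + 8x^7 - 28x^6 + 56x^5 - 70x^4 + 56x^3 - 28x^2 + 8x - 1
the matrix is upper triangular; its diagonal is (0, 1, 2, 3, 4, 5, 6, 7, 8)
for a triangular matrix the eigenvalues are the diagonal entries, with algebraic multiplicity their repetition count


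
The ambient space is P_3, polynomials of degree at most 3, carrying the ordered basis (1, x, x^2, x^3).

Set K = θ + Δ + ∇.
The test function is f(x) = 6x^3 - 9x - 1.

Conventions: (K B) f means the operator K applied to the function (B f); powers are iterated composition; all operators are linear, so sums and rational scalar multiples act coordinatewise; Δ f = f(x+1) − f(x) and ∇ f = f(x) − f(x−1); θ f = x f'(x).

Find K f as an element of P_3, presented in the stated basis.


the image equals g(x) = 18x^3 + 36x^2 - 9x - 6

θ f = 18x^3 - 9x
Δ f = 18x^2 + 18x - 3
∇ f = 18x^2 - 18x - 3
(θ + Δ + ∇) f = 18x^3 + 36x^2 - 9x - 6


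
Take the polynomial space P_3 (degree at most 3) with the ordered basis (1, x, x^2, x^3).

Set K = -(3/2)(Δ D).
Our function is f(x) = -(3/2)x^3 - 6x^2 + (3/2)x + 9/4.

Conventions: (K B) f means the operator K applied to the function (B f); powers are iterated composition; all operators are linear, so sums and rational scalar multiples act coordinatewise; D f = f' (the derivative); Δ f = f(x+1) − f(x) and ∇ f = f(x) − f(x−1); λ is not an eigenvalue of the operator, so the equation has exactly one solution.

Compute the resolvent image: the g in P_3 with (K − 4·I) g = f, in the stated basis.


the image equals g(x) = (3/8)x^3 + (3/2)x^2 - (39/32)x - 135/64

write g with unknown coordinates in the stated basis and equate coefficients in (K − 4·I) g = f
solving from the highest basis element down gives g = (3/8)x^3 + (3/2)x^2 - (39/32)x - 135/64
check: K g = -(27/8)x - 99/16
so K g − 4·g = -(3/2)x^3 - 6x^2 + (3/2)x + 9/4 = f ✓


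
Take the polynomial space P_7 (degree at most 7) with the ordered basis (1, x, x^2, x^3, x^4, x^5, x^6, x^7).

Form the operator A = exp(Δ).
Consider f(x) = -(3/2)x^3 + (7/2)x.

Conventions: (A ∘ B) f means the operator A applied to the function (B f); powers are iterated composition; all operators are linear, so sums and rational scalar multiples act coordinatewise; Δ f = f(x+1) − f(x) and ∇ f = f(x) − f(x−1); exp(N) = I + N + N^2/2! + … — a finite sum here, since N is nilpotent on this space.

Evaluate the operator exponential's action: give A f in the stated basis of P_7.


g(x) = -(3/2)x^3 - (9/2)x^2 - (11/2)x - 4

order-1 term: -(9/2)x^2 - (9/2)x + 2
order-2 term: -(9/2)x - 9/2
order-3 term: -3/2
the series for exp(Δ) f terminates at order 3
exp(Δ) f = -(3/2)x^3 - (9/2)x^2 - (11/2)x - 4


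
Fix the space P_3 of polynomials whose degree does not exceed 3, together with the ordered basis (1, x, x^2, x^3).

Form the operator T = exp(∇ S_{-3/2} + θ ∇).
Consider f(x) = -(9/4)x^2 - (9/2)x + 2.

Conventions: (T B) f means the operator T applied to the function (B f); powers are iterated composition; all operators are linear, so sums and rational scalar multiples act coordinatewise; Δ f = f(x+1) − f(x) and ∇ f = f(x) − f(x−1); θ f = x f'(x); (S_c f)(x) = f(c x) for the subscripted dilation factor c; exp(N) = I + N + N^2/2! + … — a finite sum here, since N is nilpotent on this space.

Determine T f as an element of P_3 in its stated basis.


the image equals g(x) = -(9/4)x^2 - (153/8)x + 793/32

order-1 term: -(117/8)x + 189/16
order-2 term: 351/32
the series for exp(∇ S_{-3/2} + θ ∇) f terminates at order 2
exp(∇ S_{-3/2} + θ ∇) f = -(9/4)x^2 - (153/8)x + 793/32


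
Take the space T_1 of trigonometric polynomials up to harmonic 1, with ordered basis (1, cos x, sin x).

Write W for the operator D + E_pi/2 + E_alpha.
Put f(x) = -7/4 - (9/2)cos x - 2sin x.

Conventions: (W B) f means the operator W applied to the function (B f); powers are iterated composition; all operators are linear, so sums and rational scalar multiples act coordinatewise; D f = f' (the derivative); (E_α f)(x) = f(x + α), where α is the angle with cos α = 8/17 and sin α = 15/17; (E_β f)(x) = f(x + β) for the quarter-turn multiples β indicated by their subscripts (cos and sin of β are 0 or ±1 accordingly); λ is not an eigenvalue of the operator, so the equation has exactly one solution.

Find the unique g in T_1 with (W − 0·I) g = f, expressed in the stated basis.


g(x) = -7/8 + (62/145)cos x - (473/290)sin x

write g with unknown coordinates in the stated basis and equate coefficients in (W − 0·I) g = f
solving from the highest basis element down gives g = -7/8 + (62/145)cos x - (473/290)sin x
check: W g = -7/4 - (9/2)cos x - 2sin x
so W g − 0·g = -7/4 - (9/2)cos x - 2sin x = f ✓


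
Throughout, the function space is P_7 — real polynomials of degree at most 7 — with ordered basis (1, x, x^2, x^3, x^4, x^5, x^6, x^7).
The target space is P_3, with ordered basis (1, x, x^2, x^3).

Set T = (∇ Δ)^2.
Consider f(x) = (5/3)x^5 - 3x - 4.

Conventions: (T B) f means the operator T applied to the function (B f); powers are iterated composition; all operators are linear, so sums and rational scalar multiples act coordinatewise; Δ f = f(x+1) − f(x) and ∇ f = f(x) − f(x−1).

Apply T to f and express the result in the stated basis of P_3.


the image equals g(x) = 200x

Δ f = (25/3)x^4 + (50/3)x^3 + (50/3)x^2 + (25/3)x - 4/3
∇ Δ f = (100/3)x^3 + (50/3)x
Δ (∇ Δ) f = 100x^2 + 100x + 50
∇ Δ (∇ Δ) f = 200x


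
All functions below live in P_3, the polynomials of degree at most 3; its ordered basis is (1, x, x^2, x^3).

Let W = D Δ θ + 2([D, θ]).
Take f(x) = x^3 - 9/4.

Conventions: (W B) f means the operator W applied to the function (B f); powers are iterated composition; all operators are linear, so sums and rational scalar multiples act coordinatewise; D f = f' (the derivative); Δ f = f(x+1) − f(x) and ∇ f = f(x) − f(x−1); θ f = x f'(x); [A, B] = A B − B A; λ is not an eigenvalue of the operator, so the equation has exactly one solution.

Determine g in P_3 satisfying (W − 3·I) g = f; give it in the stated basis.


the image equals g(x) = -(1/3)x^3 - (2/3)x^2 - (26/9)x - 331/108

write g with unknown coordinates in the stated basis and equate coefficients in (W − 3·I) g = f
solving from the highest basis element down gives g = -(1/3)x^3 - (2/3)x^2 - (26/9)x - 331/108
check: W g = -2x^2 - (26/3)x - 103/9
so W g − 3·g = x^3 - 9/4 = f ✓


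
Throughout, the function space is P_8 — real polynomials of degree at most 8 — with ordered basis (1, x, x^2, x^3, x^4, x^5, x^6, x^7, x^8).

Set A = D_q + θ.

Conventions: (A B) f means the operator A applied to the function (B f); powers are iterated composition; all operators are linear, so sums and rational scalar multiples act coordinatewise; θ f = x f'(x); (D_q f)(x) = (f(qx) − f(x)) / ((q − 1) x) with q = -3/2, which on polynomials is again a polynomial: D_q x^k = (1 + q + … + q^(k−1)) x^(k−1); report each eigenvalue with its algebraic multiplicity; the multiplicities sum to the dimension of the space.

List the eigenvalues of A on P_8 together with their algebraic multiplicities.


image of 1: 0
image of x: x + 1
image of x^2: 2x^2 - (1/2)x
image of x^3: 3x^3 + (7/4)x^2
image of x^4: 4x^4 - (13/8)x^3
image of x^5: 5x^5 + (55/16)x^4
image of x^6: 6x^6 - (133/32)x^5
image of x^7: 7x^7 + (463/64)x^6
image of x^8: 8x^8 - (1261/128)x^7
the matrix is upper triangular; its diagonal is (0, 1, 2, 3, 4, 5, 6, 7, 8)
for a triangular matrix the eigenvalues are the diagonal entries, with algebraic multiplicity their repetition count

λ = 0 (multiplicity 1), λ = 1 (multiplicity 1), λ = 2 (multiplicity 1), λ = 3 (multiplicity 1), λ = 4 (multiplicity 1), λ = 5 (multiplicity 1), λ = 6 (multiplicity 1), λ = 7 (multiplicity 1), λ = 8 (multiplicity 1)


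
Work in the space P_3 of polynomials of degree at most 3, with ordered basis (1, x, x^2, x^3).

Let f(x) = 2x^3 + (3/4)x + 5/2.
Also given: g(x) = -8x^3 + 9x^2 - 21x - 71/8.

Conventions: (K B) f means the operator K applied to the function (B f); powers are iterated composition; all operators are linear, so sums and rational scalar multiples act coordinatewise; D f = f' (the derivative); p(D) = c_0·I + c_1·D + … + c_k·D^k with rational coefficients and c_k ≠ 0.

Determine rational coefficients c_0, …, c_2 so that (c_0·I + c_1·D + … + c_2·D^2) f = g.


p(D) = -4·I + (3/2)·D − (3/2)·D^2, i.e. c_0 = -4, c_1 = 3/2, c_2 = -3/2

D^0 f = 2x^3 + (3/4)x + 5/2
D^1 f = 6x^2 + 3/4
D^2 f = 12x
matching coefficients of g against c_0 f + c_1 Df + … from the top degree down determines the c_i
solution: c_0 = -4, c_1 = 3/2, c_2 = -3/2


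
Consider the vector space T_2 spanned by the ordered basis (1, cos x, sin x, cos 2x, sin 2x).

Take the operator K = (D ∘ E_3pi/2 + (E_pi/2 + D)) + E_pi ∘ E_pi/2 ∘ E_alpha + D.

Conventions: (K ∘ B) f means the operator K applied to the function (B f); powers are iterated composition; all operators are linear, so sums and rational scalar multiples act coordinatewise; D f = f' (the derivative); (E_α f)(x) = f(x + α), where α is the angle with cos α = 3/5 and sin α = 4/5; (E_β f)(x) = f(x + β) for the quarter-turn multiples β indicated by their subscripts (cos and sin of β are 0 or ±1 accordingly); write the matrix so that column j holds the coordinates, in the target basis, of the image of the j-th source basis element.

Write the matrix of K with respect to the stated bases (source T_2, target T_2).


image of 1: 2
image of cos x: (9/5)cos x - (12/5)sin x
image of sin x: (12/5)cos x + (9/5)sin x
image of cos 2x: -(18/25)cos 2x - (26/25)sin 2x
image of sin 2x: (26/25)cos 2x - (18/25)sin 2x
each image's coordinates form column j of the matrix

the matrix is [[2, 0, 0, 0, 0]; [0, 9/5, 12/5, 0, 0]; [0, -12/5, 9/5, 0, 0]; [0, 0, 0, -18/25, 26/25]; [0, 0, 0, -26/25, -18/25]] (rows listed top to bottom)


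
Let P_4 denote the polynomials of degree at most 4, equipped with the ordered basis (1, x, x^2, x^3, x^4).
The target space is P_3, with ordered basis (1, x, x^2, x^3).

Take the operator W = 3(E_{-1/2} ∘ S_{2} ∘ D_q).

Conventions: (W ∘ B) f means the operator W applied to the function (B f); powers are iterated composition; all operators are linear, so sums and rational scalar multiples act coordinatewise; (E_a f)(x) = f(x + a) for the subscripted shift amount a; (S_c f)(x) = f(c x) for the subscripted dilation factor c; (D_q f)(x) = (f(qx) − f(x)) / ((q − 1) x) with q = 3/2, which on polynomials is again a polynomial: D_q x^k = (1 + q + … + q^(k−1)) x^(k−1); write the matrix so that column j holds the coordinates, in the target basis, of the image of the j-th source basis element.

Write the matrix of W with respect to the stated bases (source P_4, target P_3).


the matrix is [[0, 3, -15/2, 57/4, -195/8]; [0, 0, 15, -57, 585/4]; [0, 0, 0, 57, -585/2]; [0, 0, 0, 0, 195]] (rows listed top to bottom)

image of 1: 0
image of x: 3
image of x^2: 15x - 15/2
image of x^3: 57x^2 - 57x + 57/4
image of x^4: 195x^3 - (585/2)x^2 + (585/4)x - 195/8
each image's coordinates form column j of the matrix


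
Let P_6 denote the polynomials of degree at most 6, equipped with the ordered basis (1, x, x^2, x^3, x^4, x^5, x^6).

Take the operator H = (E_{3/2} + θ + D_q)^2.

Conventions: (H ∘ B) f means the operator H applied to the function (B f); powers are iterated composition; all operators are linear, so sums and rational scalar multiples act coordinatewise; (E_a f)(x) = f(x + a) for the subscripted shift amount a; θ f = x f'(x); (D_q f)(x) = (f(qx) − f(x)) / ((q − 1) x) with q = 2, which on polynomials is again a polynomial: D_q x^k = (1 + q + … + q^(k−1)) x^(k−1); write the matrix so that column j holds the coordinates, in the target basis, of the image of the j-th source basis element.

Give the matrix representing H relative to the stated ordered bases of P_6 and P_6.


image of 1: 1
image of x: 4x + 15/2
image of x^2: 9x^2 + 30x + 24
image of x^3: 16x^3 + (161/2)x^2 + (219/2)x + 477/8
image of x^4: 25x^4 + 189x^3 + (699/2)x^2 + (1269/4)x + 1323/8
image of x^5: 36x^5 + (847/2)x^4 + (2067/2)x^3 + (4329/4)x^2 + (8613/8)x + 14823/32
image of x^6: 49x^6 + 936x^5 + 3177x^4 + (12285/4)x^3 + (17685/4)x^2 + (57591/16)x + 21141/16
each image's coordinates form column j of the matrix

the matrix is [[1, 15/2, 24, 477/8, 1323/8, 14823/32, 21141/16]; [0, 4, 30, 219/2, 1269/4, 8613/8, 57591/16]; [0, 0, 9, 161/2, 699/2, 4329/4, 17685/4]; [0, 0, 0, 16, 189, 2067/2, 12285/4]; [0, 0, 0, 0, 25, 847/2, 3177]; [0, 0, 0, 0, 0, 36, 936]; [0, 0, 0, 0, 0, 0, 49]] (rows listed top to bottom)


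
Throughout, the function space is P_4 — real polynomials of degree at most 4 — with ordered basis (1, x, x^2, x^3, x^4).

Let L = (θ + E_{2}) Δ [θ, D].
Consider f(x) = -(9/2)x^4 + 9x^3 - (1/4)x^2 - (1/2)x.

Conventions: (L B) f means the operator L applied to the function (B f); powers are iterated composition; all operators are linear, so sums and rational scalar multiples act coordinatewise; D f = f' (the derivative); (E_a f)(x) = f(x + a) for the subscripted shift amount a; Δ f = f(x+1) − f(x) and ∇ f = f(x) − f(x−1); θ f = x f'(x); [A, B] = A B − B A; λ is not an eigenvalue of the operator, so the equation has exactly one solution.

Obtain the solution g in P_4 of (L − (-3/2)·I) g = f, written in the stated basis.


write g with unknown coordinates in the stated basis and equate coefficients in (L − (-3/2)·I) g = f
solving from the highest basis element down gives g = -3x^4 + 6x^3 - (433/6)x^2 - (289/3)x - 1694/9
check: L g = 108x^2 + 144x + 847/3
so L g − (-3/2)·g = -(9/2)x^4 + 9x^3 - (1/4)x^2 - (1/2)x = f ✓

the image equals g(x) = -3x^4 + 6x^3 - (433/6)x^2 - (289/3)x - 1694/9


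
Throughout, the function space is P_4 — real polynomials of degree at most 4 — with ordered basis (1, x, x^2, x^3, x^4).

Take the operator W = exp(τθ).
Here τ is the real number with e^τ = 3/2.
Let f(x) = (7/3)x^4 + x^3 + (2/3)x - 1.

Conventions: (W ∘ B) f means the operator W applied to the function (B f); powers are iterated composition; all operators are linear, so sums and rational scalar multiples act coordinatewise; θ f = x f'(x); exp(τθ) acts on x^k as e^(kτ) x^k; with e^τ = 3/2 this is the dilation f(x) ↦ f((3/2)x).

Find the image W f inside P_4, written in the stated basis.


g(x) = (189/16)x^4 + (27/8)x^3 + x - 1

exp(τθ) x^k = e^(kτ) x^k; with e^τ = 3/2 this sends x^k to (3/2)^k x^k
x ↦ 3/2 x
x^3 ↦ 27/8 x^3
x^4 ↦ 81/16 x^4
applying this coordinatewise to f: exp(τθ) f = (189/16)x^4 + (27/8)x^3 + x - 1


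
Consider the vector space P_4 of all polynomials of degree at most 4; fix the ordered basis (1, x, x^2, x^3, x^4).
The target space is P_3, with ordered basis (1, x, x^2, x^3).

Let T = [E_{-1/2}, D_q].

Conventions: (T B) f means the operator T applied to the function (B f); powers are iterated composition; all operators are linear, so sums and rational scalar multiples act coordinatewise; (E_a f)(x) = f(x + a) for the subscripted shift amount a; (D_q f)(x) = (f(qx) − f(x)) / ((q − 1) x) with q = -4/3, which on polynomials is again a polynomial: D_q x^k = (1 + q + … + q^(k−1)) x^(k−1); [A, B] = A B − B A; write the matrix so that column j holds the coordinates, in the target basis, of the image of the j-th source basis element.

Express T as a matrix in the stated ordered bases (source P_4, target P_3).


the matrix is [[0, 0, 7/6, -7/18, 133/216]; [0, 0, 0, -35/18, -7/36]; [0, 0, 0, 0, 77/18]; [0, 0, 0, 0, 0]] (rows listed top to bottom)

image of 1: 0
image of x: 0
image of x^2: 7/6
image of x^3: -(35/18)x - 7/18
image of x^4: (77/18)x^2 - (7/36)x + 133/216
each image's coordinates form column j of the matrix


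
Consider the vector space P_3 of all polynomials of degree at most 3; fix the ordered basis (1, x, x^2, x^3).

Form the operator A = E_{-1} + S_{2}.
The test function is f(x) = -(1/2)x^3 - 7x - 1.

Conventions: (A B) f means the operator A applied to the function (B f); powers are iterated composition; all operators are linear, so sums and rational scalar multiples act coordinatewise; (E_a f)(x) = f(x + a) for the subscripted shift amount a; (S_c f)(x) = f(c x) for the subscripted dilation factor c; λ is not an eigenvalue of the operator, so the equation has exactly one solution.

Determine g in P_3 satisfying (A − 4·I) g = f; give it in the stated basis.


write g with unknown coordinates in the stated basis and equate coefficients in (A − 4·I) g = f
solving from the highest basis element down gives g = -(1/10)x^3 - (3/10)x^2 + (73/10)x - 13/4
check: A g = -(9/10)x^3 - (6/5)x^2 + (111/5)x - 14
so A g − 4·g = -(1/2)x^3 - 7x - 1 = f ✓

the result is g(x) = -(1/10)x^3 - (3/10)x^2 + (73/10)x - 13/4


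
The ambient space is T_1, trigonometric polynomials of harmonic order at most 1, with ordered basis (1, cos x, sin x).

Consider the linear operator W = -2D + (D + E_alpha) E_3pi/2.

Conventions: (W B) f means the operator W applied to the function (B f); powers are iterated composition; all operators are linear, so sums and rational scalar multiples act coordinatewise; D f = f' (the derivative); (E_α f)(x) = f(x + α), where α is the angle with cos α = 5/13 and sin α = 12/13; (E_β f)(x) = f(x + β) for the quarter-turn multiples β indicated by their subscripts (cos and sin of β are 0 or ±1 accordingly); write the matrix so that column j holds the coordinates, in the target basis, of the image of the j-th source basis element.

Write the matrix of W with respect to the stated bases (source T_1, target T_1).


the matrix is [[1, 0, 0]; [0, 25/13, -31/13]; [0, 31/13, 25/13]] (rows listed top to bottom)

image of 1: 1
image of cos x: (25/13)cos x + (31/13)sin x
image of sin x: -(31/13)cos x + (25/13)sin x
each image's coordinates form column j of the matrix


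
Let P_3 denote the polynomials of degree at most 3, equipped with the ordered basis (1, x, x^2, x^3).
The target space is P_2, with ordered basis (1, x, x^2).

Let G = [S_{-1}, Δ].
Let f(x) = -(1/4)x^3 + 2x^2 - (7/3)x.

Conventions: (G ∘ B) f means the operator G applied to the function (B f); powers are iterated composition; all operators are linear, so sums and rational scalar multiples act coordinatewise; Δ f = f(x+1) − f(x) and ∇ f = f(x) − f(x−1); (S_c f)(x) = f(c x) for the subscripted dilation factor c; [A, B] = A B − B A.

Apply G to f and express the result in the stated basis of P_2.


g(x) = -(3/2)x^2 - 8x - 31/6

Δ f = -(3/4)x^2 + (13/4)x - 7/12
S_{-1} Δ f = -(3/4)x^2 - (13/4)x - 7/12
S_{-1} f = (1/4)x^3 + 2x^2 + (7/3)x
Δ S_{-1} f = (3/4)x^2 + (19/4)x + 55/12
[S_{-1}, Δ] f = -(3/2)x^2 - 8x - 31/6


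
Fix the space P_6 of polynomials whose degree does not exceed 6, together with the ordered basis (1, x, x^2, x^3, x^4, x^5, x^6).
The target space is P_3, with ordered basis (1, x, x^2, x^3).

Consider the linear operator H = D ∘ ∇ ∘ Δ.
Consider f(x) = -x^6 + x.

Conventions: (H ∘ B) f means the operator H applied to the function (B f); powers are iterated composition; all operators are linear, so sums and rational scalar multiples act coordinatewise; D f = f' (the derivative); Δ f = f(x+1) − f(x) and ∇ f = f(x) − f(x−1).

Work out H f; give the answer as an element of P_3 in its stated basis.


the image equals g(x) = -120x^3 - 60x

Δ f = -6x^5 - 15x^4 - 20x^3 - 15x^2 - 6x
∇ Δ f = -30x^4 - 30x^2 - 2
D ∇ Δ f = -120x^3 - 60x


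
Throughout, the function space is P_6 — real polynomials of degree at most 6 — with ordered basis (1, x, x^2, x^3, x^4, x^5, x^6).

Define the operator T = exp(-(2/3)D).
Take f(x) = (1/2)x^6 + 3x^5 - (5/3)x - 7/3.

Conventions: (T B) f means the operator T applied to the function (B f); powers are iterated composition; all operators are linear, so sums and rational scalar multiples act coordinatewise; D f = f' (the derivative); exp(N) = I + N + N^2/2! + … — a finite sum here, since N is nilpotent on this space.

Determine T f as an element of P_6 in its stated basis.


order-1 term: -2x^5 - 10x^4 + 10/9
order-2 term: (10/3)x^4 + (40/3)x^3
order-3 term: -(80/27)x^3 - (80/9)x^2
order-4 term: (40/27)x^2 + (80/27)x
order-5 term: -(32/81)x - 32/81
order-6 term: 32/729
the series for exp(-(2/3)D) f terminates at order 6
exp(-(2/3)D) f = (1/2)x^6 + x^5 - (20/3)x^4 + (280/27)x^3 - (200/27)x^2 + (73/81)x - 1147/729

g(x) = (1/2)x^6 + x^5 - (20/3)x^4 + (280/27)x^3 - (200/27)x^2 + (73/81)x - 1147/729


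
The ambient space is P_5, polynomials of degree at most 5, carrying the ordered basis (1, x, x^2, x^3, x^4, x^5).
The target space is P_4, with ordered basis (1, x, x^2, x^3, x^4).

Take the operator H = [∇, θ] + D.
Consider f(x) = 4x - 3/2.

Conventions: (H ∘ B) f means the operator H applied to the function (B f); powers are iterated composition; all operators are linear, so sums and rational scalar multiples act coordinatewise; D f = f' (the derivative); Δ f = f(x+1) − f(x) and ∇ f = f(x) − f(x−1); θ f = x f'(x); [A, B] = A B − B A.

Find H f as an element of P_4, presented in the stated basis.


θ f = 4x
∇ θ f = 4
∇ f = 4
θ ∇ f = 0
[∇, θ] f = 4
D f = 4
([∇, θ] + D) f = 8

the result is g(x) = 8


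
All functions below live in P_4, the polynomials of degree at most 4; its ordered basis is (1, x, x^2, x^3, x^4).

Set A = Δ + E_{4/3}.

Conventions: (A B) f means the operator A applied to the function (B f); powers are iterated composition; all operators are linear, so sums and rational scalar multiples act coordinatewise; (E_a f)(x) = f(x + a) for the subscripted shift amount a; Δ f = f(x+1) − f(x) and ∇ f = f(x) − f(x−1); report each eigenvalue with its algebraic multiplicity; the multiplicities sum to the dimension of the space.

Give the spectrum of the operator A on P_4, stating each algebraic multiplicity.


λ = 1 (multiplicity 5)

image of 1: 1
image of x: x + 7/3
image of x^2: x^2 + (14/3)x + 25/9
image of x^3: x^3 + 7x^2 + (25/3)x + 91/27
image of x^4: x^4 + (28/3)x^3 + (50/3)x^2 + (364/27)x + 337/81
the matrix is upper triangular; its diagonal is (1, 1, 1, 1, 1)
for a triangular matrix the eigenvalues are the diagonal entries, with algebraic multiplicity their repetition count


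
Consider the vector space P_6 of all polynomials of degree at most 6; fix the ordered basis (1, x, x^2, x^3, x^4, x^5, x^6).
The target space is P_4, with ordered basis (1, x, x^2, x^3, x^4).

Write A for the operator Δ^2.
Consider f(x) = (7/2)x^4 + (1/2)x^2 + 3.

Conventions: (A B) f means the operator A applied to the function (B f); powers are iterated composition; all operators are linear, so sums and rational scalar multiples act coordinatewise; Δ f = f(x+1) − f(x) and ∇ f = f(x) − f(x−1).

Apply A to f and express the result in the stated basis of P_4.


Δ f = 14x^3 + 21x^2 + 15x + 4
Δ Δ f = 42x^2 + 84x + 50

g(x) = 42x^2 + 84x + 50


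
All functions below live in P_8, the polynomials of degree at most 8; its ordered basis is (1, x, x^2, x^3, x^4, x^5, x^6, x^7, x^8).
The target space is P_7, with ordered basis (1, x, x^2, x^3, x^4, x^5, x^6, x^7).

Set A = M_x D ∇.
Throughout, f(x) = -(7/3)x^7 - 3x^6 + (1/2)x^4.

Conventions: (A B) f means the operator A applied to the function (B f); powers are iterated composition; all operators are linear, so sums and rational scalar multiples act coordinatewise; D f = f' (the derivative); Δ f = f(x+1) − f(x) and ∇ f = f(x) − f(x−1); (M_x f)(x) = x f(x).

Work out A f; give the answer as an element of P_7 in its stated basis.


the result is g(x) = -98x^6 + 155x^5 - (440/3)x^4 + 71x^3 - 14x^2 + (1/3)x

∇ f = -(49/3)x^6 + 31x^5 - (110/3)x^4 + (71/3)x^3 - 7x^2 + (1/3)x + 1/6
D ∇ f = -98x^5 + 155x^4 - (440/3)x^3 + 71x^2 - 14x + 1/3
M_x D ∇ f = -98x^6 + 155x^5 - (440/3)x^4 + 71x^3 - 14x^2 + (1/3)x


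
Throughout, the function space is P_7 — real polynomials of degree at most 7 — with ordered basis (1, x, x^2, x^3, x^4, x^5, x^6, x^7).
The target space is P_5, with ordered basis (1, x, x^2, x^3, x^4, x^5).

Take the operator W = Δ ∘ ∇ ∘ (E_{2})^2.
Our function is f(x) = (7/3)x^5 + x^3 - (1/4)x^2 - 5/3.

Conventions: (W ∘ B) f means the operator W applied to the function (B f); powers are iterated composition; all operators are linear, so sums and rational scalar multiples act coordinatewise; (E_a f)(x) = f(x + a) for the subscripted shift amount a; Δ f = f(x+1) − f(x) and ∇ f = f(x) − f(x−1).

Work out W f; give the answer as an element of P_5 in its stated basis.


E_{2} f = (7/3)x^5 + (70/3)x^4 + (283/3)x^3 + (2309/12)x^2 + (593/3)x + 80
E_{2} E_{2} f = (7/3)x^5 + (140/3)x^4 + (1123/3)x^3 + (18061/12)x^2 + (9098/3)x + 7343/3
∇ (E_{2})^2 f = (35/3)x^4 + (490/3)x^3 + (2599/3)x^2 + (12373/6)x + 22291/12
Δ ∇ (E_{2})^2 f = (140/3)x^3 + 560x^2 + (6808/3)x + 6207/2

g(x) = (140/3)x^3 + 560x^2 + (6808/3)x + 6207/2


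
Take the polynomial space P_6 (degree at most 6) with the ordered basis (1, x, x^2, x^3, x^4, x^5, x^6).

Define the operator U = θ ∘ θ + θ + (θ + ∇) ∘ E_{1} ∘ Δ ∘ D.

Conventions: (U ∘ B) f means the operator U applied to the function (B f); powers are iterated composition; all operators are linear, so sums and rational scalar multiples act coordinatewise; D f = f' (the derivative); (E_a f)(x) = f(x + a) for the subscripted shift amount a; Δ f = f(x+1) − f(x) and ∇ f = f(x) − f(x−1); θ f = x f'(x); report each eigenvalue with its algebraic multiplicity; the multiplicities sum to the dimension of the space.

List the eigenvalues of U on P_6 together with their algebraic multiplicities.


λ = 0 (multiplicity 1), λ = 2 (multiplicity 1), λ = 6 (multiplicity 1), λ = 12 (multiplicity 1), λ = 20 (multiplicity 1), λ = 30 (multiplicity 1), λ = 42 (multiplicity 1)

image of 1: 0
image of x: 2x
image of x^2: 6x^2
image of x^3: 12x^3 + 6x + 6
image of x^4: 20x^4 + 24x^2 + 60x + 24
image of x^5: 30x^5 + 60x^3 + 240x^2 + 260x + 70
image of x^6: 42x^6 + 120x^4 + 660x^3 + 1200x^2 + 870x + 180
the matrix is upper triangular; its diagonal is (0, 2, 6, 12, 20, 30, 42)
for a triangular matrix the eigenvalues are the diagonal entries, with algebraic multiplicity their repetition count


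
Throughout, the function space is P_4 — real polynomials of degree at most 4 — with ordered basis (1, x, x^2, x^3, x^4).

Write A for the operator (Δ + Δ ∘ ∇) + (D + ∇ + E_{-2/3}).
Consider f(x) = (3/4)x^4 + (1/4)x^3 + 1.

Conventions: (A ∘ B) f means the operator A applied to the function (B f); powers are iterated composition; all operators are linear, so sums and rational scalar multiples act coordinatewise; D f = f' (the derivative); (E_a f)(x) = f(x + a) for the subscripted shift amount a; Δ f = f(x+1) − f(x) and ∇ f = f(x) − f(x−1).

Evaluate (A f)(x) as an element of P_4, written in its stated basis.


the image equals g(x) = (3/4)x^4 + (29/4)x^3 + (51/4)x^2 + (125/18)x + 83/27

Δ f = 3x^3 + (21/4)x^2 + (15/4)x + 1
∇ f = 3x^3 - (15/4)x^2 + (9/4)x - 1/2
Δ ∇ f = 9x^2 + (3/2)x + 3/2
(Δ + Δ ∘ ∇) f = 3x^3 + (57/4)x^2 + (21/4)x + 5/2
D f = 3x^3 + (3/4)x^2
∇ f = 3x^3 - (15/4)x^2 + (9/4)x - 1/2
E_{-2/3} f = (3/4)x^4 - (7/4)x^3 + (3/2)x^2 - (5/9)x + 29/27
(D + ∇ + E_{-2/3}) f = (3/4)x^4 + (17/4)x^3 - (3/2)x^2 + (61/36)x + 31/54
((Δ + Δ ∘ ∇) + (D + ∇ + E_{-2/3})) f = (3/4)x^4 + (29/4)x^3 + (51/4)x^2 + (125/18)x + 83/27


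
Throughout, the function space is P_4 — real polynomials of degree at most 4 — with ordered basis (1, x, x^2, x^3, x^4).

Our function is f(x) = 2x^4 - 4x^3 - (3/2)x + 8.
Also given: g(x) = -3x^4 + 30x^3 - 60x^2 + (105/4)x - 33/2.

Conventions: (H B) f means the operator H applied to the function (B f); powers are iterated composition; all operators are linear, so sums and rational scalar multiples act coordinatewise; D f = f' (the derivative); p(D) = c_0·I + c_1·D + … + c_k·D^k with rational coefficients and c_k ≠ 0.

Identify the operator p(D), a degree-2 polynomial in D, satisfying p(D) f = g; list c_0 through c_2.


p(D) = -(3/2)·I + 3·D − D^2, i.e. c_0 = -3/2, c_1 = 3, c_2 = -1

D^0 f = 2x^4 - 4x^3 - (3/2)x + 8
D^1 f = 8x^3 - 12x^2 - 3/2
D^2 f = 24x^2 - 24x
matching coefficients of g against c_0 f + c_1 Df + … from the top degree down determines the c_i
solution: c_0 = -3/2, c_1 = 3, c_2 = -1


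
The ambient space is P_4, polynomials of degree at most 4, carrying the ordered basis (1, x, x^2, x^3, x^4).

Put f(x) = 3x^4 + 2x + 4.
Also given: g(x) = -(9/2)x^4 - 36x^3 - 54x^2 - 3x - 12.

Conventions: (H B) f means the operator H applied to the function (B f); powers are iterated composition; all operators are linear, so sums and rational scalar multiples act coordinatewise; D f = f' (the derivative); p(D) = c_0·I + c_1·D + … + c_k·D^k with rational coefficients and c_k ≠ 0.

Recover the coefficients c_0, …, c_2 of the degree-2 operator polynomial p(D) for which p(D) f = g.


D^0 f = 3x^4 + 2x + 4
D^1 f = 12x^3 + 2
D^2 f = 36x^2
matching coefficients of g against c_0 f + c_1 Df + … from the top degree down determines the c_i
solution: c_0 = -3/2, c_1 = -3, c_2 = -3/2

c_0 = -3/2, c_1 = -3, c_2 = -3/2


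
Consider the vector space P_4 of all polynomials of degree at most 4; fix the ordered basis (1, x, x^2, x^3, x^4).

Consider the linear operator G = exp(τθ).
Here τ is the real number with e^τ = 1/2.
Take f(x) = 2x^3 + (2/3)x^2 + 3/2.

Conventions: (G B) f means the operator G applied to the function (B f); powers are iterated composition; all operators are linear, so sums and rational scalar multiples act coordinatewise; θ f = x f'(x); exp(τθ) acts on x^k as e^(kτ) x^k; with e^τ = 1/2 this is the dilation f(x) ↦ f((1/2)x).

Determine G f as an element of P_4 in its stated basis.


exp(τθ) x^k = e^(kτ) x^k; with e^τ = 1/2 this sends x^k to (1/2)^k x^k
x^2 ↦ 1/4 x^2
x^3 ↦ 1/8 x^3
applying this coordinatewise to f: exp(τθ) f = (1/4)x^3 + (1/6)x^2 + 3/2

g(x) = (1/4)x^3 + (1/6)x^2 + 3/2


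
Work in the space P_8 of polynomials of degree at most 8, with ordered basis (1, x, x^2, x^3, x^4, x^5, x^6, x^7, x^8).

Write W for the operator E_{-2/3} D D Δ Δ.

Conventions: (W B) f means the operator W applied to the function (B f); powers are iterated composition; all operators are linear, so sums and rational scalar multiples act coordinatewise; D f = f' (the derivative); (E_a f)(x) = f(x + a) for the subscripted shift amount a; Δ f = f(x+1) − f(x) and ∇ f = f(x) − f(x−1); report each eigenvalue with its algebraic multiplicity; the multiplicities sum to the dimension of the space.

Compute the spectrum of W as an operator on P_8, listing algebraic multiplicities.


image of 1: 0
image of x: 0
image of x^2: 0
image of x^3: 0
image of x^4: 24
image of x^5: 120x + 40
image of x^6: 360x^2 + 240x + 100
image of x^7: 840x^3 + 840x^2 + 700x + 1540/9
image of x^8: 1680x^4 + 2240x^3 + 2800x^2 + (12320/9)x + 8624/27
the matrix is upper triangular; its diagonal is (0, 0, 0, 0, 0, 0, 0, 0, 0)
for a triangular matrix the eigenvalues are the diagonal entries, with algebraic multiplicity their repetition count

λ = 0 (multiplicity 9)


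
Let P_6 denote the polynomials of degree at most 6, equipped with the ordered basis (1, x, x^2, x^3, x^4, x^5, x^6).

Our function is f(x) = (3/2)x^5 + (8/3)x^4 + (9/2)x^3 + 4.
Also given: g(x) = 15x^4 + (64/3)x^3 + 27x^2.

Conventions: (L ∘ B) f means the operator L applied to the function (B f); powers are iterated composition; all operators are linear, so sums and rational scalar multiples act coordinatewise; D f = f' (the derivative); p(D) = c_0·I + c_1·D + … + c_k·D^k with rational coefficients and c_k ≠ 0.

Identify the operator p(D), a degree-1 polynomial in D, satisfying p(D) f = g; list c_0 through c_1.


c_0 = 0, c_1 = 2

D^0 f = (3/2)x^5 + (8/3)x^4 + (9/2)x^3 + 4
D^1 f = (15/2)x^4 + (32/3)x^3 + (27/2)x^2
matching coefficients of g against c_0 f + c_1 Df + … from the top degree down determines the c_i
solution: c_0 = 0, c_1 = 2


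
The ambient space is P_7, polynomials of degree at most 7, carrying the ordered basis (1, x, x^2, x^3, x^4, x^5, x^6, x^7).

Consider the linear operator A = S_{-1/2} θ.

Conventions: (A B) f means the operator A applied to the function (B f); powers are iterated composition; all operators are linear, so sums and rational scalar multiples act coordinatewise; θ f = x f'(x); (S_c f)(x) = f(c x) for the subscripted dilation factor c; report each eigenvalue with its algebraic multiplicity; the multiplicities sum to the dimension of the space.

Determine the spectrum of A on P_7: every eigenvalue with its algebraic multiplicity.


λ = -1/2 (multiplicity 1), λ = -3/8 (multiplicity 1), λ = -5/32 (multiplicity 1), λ = -7/128 (multiplicity 1), λ = 0 (multiplicity 1), λ = 3/32 (multiplicity 1), λ = 1/4 (multiplicity 1), λ = 1/2 (multiplicity 1)

image of 1: 0
image of x: -(1/2)x
image of x^2: (1/2)x^2
image of x^3: -(3/8)x^3
image of x^4: (1/4)x^4
image of x^5: -(5/32)x^5
image of x^6: (3/32)x^6
image of x^7: -(7/128)x^7
the matrix is upper triangular; its diagonal is (0, -1/2, 1/2, -3/8, 1/4, -5/32, 3/32, -7/128)
for a triangular matrix the eigenvalues are the diagonal entries, with algebraic multiplicity their repetition count


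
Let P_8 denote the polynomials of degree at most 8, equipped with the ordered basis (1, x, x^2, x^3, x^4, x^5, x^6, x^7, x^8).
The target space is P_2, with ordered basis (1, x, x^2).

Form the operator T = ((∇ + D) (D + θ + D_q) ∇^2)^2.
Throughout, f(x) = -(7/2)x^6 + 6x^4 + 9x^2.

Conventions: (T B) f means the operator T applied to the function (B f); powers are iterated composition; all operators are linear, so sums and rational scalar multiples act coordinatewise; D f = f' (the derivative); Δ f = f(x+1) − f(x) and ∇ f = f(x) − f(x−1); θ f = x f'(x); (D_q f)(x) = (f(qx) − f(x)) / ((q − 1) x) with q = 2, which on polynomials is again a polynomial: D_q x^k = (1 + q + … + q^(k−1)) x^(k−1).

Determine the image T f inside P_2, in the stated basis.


∇ f = -21x^5 + (105/2)x^4 - 46x^3 + (33/2)x^2 + 21x - 23/2
∇ ∇ f = -105x^4 + 420x^3 - 663x^2 + 486x - 115
D ∇^2 f = -420x^3 + 1260x^2 - 1326x + 486
θ ∇^2 f = -420x^4 + 1260x^3 - 1326x^2 + 486x
D_q ∇^2 f = -1575x^3 + 2940x^2 - 1989x + 486
(D + θ + D_q) ∇^2 f = -420x^4 - 735x^3 + 2874x^2 - 2829x + 972
∇ (D + θ + D_q) ∇^2 f = -1680x^3 + 315x^2 + 6273x - 6018
D (D + θ + D_q) ∇^2 f = -1680x^3 - 2205x^2 + 5748x - 2829
(∇ + D) (D + θ + D_q) ∇^2 f = -3360x^3 - 1890x^2 + 12021x - 8847
∇ ((∇ + D) (D + θ + D_q) ∇^2) f = -10080x^2 + 6300x + 10551
∇ ∇ ((∇ + D) (D + θ + D_q) ∇^2) f = -20160x + 16380
D ∇^2 ((∇ + D) (D + θ + D_q) ∇^2) f = -20160
θ ∇^2 ((∇ + D) (D + θ + D_q) ∇^2) f = -20160x
D_q ∇^2 ((∇ + D) (D + θ + D_q) ∇^2) f = -20160
(D + θ + D_q) ∇^2 ((∇ + D) (D + θ + D_q) ∇^2) f = -20160x - 40320
∇ (D + θ + D_q) ∇^2 ((∇ + D) (D + θ + D_q) ∇^2) f = -20160
D (D + θ + D_q) ∇^2 ((∇ + D) (D + θ + D_q) ∇^2) f = -20160
(∇ + D) (D + θ + D_q) ∇^2 ((∇ + D) (D + θ + D_q) ∇^2) f = -40320

the image equals g(x) = -40320


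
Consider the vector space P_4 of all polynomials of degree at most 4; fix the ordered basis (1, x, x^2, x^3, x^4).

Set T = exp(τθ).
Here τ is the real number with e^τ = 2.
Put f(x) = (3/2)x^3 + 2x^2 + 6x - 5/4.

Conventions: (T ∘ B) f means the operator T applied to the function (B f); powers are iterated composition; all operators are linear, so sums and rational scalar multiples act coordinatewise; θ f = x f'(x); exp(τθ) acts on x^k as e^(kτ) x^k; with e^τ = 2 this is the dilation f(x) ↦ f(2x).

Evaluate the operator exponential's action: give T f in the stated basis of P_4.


exp(τθ) x^k = e^(kτ) x^k; with e^τ = 2 this sends x^k to 2^k x^k
x ↦ 2 x
x^2 ↦ 4 x^2
x^3 ↦ 8 x^3
applying this coordinatewise to f: exp(τθ) f = 12x^3 + 8x^2 + 12x - 5/4

the result is g(x) = 12x^3 + 8x^2 + 12x - 5/4


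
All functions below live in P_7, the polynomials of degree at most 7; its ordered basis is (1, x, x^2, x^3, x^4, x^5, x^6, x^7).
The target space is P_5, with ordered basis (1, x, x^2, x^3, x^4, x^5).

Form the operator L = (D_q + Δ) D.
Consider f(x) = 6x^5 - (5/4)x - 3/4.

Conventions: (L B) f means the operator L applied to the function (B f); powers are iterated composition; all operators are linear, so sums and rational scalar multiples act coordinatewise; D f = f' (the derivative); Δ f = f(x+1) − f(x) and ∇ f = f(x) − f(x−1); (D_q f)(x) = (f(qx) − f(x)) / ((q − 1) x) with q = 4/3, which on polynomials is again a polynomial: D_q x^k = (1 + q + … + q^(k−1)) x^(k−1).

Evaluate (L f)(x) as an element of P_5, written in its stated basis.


the image equals g(x) = (2830/9)x^3 + 180x^2 + 120x + 30

D f = 30x^4 - 5/4
D_q D f = (1750/9)x^3
Δ D f = 120x^3 + 180x^2 + 120x + 30
(D_q + Δ) D f = (2830/9)x^3 + 180x^2 + 120x + 30
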